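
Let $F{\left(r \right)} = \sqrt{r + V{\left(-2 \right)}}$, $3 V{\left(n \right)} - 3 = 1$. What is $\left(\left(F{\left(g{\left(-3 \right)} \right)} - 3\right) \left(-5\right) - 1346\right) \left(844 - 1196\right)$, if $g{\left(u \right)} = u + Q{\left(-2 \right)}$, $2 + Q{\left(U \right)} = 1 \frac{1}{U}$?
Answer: $468512 + \frac{4400 i \sqrt{6}}{3} \approx 4.6851 \cdot 10^{5} + 3592.6 i$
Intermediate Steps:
$V{\left(n \right)} = \frac{4}{3}$ ($V{\left(n \right)} = 1 + \frac{1}{3} \cdot 1 = 1 + \frac{1}{3} = \frac{4}{3}$)
$Q{\left(U \right)} = -2 + \frac{1}{U}$ ($Q{\left(U \right)} = -2 + 1 \frac{1}{U} = -2 + \frac{1}{U}$)
$g{\left(u \right)} = - \frac{5}{2} + u$ ($g{\left(u \right)} = u - \left(2 - \frac{1}{-2}\right) = u - \frac{5}{2} = - \frac{5}{2} + u$)
$F{\left(r \right)} = \sqrt{\frac{4}{3} + r}$ ($F{\left(r \right)} = \sqrt{r + \frac{4}{3}} = \sqrt{\frac{4}{3} + r}$)
$\left(\left(F{\left(g{\left(-3 \right)} \right)} - 3\right) \left(-5\right) - 1346\right) \left(844 - 1196\right) = \left(\left(\frac{\sqrt{12 + 9 \left(- \frac{5}{2} - 3\right)}}{3} - 3\right) \left(-5\right) - 1346\right) \left(844 - 1196\right) = \left(\left(\frac{\sqrt{12 + 9 \left(- \frac{11}{2}\right)}}{3} - 3\right) \left(-5\right) - 1346\right) \left(-352\right) = \left(\left(\frac{\sqrt{12 - \frac{99}{2}}}{3} - 3\right) \left(-5\right) - 1346\right) \left(-352\right) = \left(\left(\frac{\sqrt{- \frac{75}{2}}}{3} - 3\right) \left(-5\right) - 1346\right) \left(-352\right) = \left(\left(\frac{\frac{5}{2} i \sqrt{6}}{3} - 3\right) \left(-5\right) - 1346\right) \left(-352\right) = \left(\left(\frac{5 i \sqrt{6}}{6} - 3\right) \left(-5\right) - 1346\right) \left(-352\right) = \left(\left(-3 + \frac{5 i \sqrt{6}}{6}\right) \left(-5\right) - 1346\right) \left(-352\right) = \left(\left(15 - \frac{25 i \sqrt{6}}{6}\right) - 1346\right) \left(-352\right) = \left(-1331 - \frac{25 i \sqrt{6}}{6}\right) \left(-352\right) = 468512 + \frac{4400 i \sqrt{6}}{3}$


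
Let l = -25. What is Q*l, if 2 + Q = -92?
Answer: 2350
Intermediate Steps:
Q = -94 (Q = -2 - 92 = -94)
Q*l = -94*(-25) = 2350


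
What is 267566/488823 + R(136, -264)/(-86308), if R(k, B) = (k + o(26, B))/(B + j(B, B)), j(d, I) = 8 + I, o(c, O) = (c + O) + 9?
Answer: 12008359430021/21938454451680 ≈ 0.54737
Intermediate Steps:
o(c, O) = 9 + O + c (o(c, O) = (O + c) + 9 = 9 + O + c)
R(k, B) = (35 + B + k)/(8 + 2*B) (R(k, B) = (k + (9 + B + 26))/(B + (8 + B)) = (k + (35 + B))/(8 + 2*B) = (35 + B + k)/(8 + 2*B))
267566/488823 + R(136, -264)/(-86308) = 267566/488823 + ((35 - 264 + 136)/(2*(4 - 264)))/(-86308) = 267566*(1/488823) + ((½)*(-93)/(-260))*(-1/86308) = 267566/488823 + ((½)*(-1/260)*(-93))*(-1/86308) = 267566/488823 + (93/520)*(-1/86308) = 267566/488823 - 93/44880160 = 12008359430021/21938454451680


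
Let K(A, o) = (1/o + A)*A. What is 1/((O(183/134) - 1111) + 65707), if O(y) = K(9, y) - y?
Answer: 8174/528712503 ≈ 1.5460e-5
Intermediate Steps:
K(A, o) = A*(A + 1/o) (K(A, o) = (A + 1/o)*A = A*(A + 1/o))
O(y) = 81 - y + 9/y (O(y) = (9² + 9/y) - y = (81 + 9/y) - y = 81 - y + 9/y)
1/((O(183/134) - 1111) + 65707) = 1/(((81 - 183/134 + 9/((183/134))) - 1111) + 65707) = 1/(((81 - 183/134 + 9/((183*(1/134)))) - 1111) + 65707) = 1/(((81 - 1*183/134 + 9/(183/134)) - 1111) + 65707) = 1/(((81 - 183/134 + 9*(134/183)) - 1111) + 65707) = 1/(((81 - 183/134 + 402/61) - 1111) + 65707) = 1/((704799/8174 - 1111) + 65707) = 1/(-8376515/8174 + 65707) = 1/(528712503/8174) = 8174/528712503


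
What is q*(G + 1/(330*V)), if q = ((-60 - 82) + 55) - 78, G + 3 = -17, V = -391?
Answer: 2580601/782 ≈ 3300.0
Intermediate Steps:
G = -20 (G = -3 - 17 = -20)
q = -165 (q = (-142 + 55) - 78 = -87 - 78 = -165)
q*(G + 1/(330*V)) = -165*(-20 + 1/(330*(-391))) = -165*(-20 + (1/330)*(-1/391)) = -165*(-20 - 1/129030) = -165*(-2580601/129030) = 2580601/782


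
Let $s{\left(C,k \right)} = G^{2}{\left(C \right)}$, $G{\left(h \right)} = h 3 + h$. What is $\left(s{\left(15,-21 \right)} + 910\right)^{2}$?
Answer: $20340100$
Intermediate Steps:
$G{\left(h \right)} = 4 h$ ($G{\left(h \right)} = 3 h + h = 4 h$)
$s{\left(C,k \right)} = 16 C^{2}$ ($s{\left(C,k \right)} = \left(4 C\right)^{2} = 16 C^{2}$)
$\left(s{\left(15,-21 \right)} + 910\right)^{2} = \left(16 \cdot 15^{2} + 910\right)^{2} = \left(16 \cdot 225 + 910\right)^{2} = \left(3600 + 910\right)^{2} = 4510^{2} = 20340100$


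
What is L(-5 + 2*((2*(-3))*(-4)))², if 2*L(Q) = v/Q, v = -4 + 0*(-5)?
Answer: 4/1849 ≈ 0.0021633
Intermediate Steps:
v = -4 (v = -4 + 0 = -4)
L(Q) = -2/Q (L(Q) = (-4/Q)/2 = -2/Q)
L(-5 + 2*((2*(-3))*(-4)))² = (-2/(-5 + 2*((2*(-3))*(-4))))² = (-2/(-5 + 2*(-6*(-4))))² = (-2/(-5 + 2*24))² = (-2/(-5 + 48))² = (-2/43)² = 4/1849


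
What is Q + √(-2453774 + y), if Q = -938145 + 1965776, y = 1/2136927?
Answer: 1027631 + I*√11205053466884476719/2136927 ≈ 1.0276e+6 + 1566.5*I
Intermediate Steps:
y = 1/2136927 ≈ 4.6796e-7
Q = 1027631
Q + √(-2453774 + y) = 1027631 + √(-2453774 + 1/2136927) = 1027631 + √(-5243535912497/2136927) = 1027631 + I*√11205053466884476719/2136927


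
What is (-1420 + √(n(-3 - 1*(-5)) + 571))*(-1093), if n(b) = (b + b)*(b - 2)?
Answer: 1552060 - 1093*√571 ≈ 1.5259e+6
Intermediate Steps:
n(b) = 2*b*(-2 + b) (n(b) = (2*b)*(-2 + b) = 2*b*(-2 + b))
(-1420 + √(n(-3 - 1*(-5)) + 571))*(-1093) = (-1420 + √(2*(-3 - 1*(-5))*(-2 + (-3 - 1*(-5))) + 571))*(-1093) = (-1420 + √(2*(-3 + 5)*(-2 + (-3 + 5)) + 571))*(-1093) = (-1420 + √(2*2*(-2 + 2) + 571))*(-1093) = (-1420 + √(2*2*0 + 571))*(-1093) = (-1420 + √(0 + 571))*(-1093) = (-1420 + √571)*(-1093) = 1552060 - 1093*√571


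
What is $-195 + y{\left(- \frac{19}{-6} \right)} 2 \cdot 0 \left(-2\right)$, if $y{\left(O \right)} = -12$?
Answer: $-195$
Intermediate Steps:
$-195 + y{\left(- \frac{19}{-6} \right)} 2 \cdot 0 \left(-2\right) = -195 - 12 \cdot 2 \cdot 0 \left(-2\right) = -195 - 12 \cdot 0 \left(-2\right) = -195 - 0 = -195 + 0 = -195$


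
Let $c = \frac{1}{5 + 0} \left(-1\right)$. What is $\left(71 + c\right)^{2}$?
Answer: $\frac{125316}{25} \approx 5012.6$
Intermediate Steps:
$c = - \frac{1}{5}$ ($c = \frac{1}{5} \left(-1\right) = - \frac{1}{5} \approx -0.2$)
$\left(71 + c\right)^{2} = \left(71 - \frac{1}{5}\right)^{2} = \left(\frac{354}{5}\right)^{2} = \frac{125316}{25}$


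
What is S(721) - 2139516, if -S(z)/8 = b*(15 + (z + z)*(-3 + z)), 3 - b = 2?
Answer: -10422484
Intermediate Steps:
b = 1 (b = 3 - 1*2 = 3 - 2 = 1)
S(z) = -120 - 16*z*(-3 + z) (S(z) = -8*(15 + (z + z)*(-3 + z)) = -8*(15 + (2*z)*(-3 + z)) = -8*(15 + 2*z*(-3 + z)) = -120 - 16*z*(-3 + z))
S(721) - 2139516 = (-120 - 16*721² + 48*721) - 2139516 = (-120 - 16*519841 + 34608) - 2139516 = (-120 - 8317456 + 34608) - 2139516 = -8282968 - 2139516 = -10422484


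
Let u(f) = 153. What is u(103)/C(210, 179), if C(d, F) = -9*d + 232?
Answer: -153/1658 ≈ -0.092280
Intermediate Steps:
C(d, F) = 232 - 9*d
u(103)/C(210, 179) = 153/(232 - 9*210) = 153/(232 - 1890) = 153/(-1658) = 153*(-1/1658) = -153/1658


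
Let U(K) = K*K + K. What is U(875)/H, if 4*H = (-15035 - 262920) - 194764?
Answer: -1022000/157573 ≈ -6.4859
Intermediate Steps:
H = -472719/4 (H = ((-15035 - 262920) - 194764)/4 = (-277955 - 194764)/4 = (¼)*(-472719) = -472719/4 ≈ -1.1818e+5)
U(K) = K + K² (U(K) = K² + K = K + K²)
U(875)/H = (875*(1 + 875))/(-472719/4) = (875*876)*(-4/472719) = 766500*(-4/472719) = -1022000/157573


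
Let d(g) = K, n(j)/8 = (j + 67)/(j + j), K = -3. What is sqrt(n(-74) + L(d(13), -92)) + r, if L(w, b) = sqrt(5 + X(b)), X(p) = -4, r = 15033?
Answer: 15033 + sqrt(1887)/37 ≈ 15034.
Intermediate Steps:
n(j) = 4*(67 + j)/j (n(j) = 8*((j + 67)/(j + j)) = 8*((67 + j)/((2*j))) = 8*((67 + j)*(1/(2*j))) = 8*((67 + j)/(2*j)) = 4*(67 + j)/j)
d(g) = -3
L(w, b) = 1 (L(w, b) = sqrt(5 - 4) = sqrt(1) = 1)
sqrt(n(-74) + L(d(13), -92)) + r = sqrt((4 + 268/(-74)) + 1) + 15033 = sqrt((4 + 268*(-1/74)) + 1) + 15033 = sqrt((4 - 134/37) + 1) + 15033 = sqrt(14/37 + 1) + 15033 = sqrt(51/37) + 15033 = sqrt(1887)/37 + 15033 = 15033 + sqrt(1887)/37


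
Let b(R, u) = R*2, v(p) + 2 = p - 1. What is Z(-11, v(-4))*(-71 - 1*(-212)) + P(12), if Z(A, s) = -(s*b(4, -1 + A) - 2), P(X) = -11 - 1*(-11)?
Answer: 8178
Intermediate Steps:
v(p) = -3 + p (v(p) = -2 + (p - 1) = -2 + (-1 + p) = -3 + p)
P(X) = 0 (P(X) = -11 + 11 = 0)
b(R, u) = 2*R
Z(A, s) = 2 - 8*s (Z(A, s) = -(s*(2*4) - 2) = -(s*8 - 2) = -(8*s - 2) = -(-2 + 8*s) = 2 - 8*s)
Z(-11, v(-4))*(-71 - 1*(-212)) + P(12) = (2 - 8*(-3 - 4))*(-71 - 1*(-212)) + 0 = (2 - 8*(-7))*(-71 + 212) + 0 = (2 + 56)*141 + 0 = 58*141 + 0 = 8178 + 0 = 8178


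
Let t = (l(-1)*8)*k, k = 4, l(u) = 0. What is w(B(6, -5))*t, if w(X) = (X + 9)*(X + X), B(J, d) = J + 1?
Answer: 0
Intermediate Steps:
B(J, d) = 1 + J
w(X) = 2*X*(9 + X) (w(X) = (9 + X)*(2*X) = 2*X*(9 + X))
t = 0 (t = (0*8)*4 = 0*4 = 0)
w(B(6, -5))*t = (2*(1 + 6)*(9 + (1 + 6)))*0 = (2*7*(9 + 7))*0 = (2*7*16)*0 = 224*0 = 0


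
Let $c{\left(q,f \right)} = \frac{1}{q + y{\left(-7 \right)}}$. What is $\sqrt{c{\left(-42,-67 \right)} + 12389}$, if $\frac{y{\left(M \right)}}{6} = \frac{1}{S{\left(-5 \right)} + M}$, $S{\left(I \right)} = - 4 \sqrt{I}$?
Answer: $\frac{\sqrt{3} \sqrt{\frac{3716693 + 2081348 i \sqrt{5}}{25 + 14 i \sqrt{5}}}}{6} \approx 111.31 - 1.0431 \cdot 10^{-6} i$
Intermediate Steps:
$y{\left(M \right)} = \frac{6}{M - 4 i \sqrt{5}}$ ($y{\left(M \right)} = \frac{6}{- 4 \sqrt{-5} + M} = \frac{6}{- 4 i \sqrt{5} + M} = \frac{6}{M - 4 i \sqrt{5}}$)
$c{\left(q,f \right)} = \frac{1}{q + \frac{6}{-7 - 4 i \sqrt{5}}}$
$\sqrt{c{\left(-42,-67 \right)} + 12389} = \sqrt{\frac{7 + 4 i \sqrt{5}}{-6 - 42 \left(7 + 4 i \sqrt{5}\right)} + 12389} = \sqrt{\frac{7 + 4 i \sqrt{5}}{-6 - \left(294 + 168 i \sqrt{5}\right)} + 12389} = \sqrt{\frac{7 + 4 i \sqrt{5}}{-300 - 168 i \sqrt{5}} + 12389} = \sqrt{12389 + \frac{7 + 4 i \sqrt{5}}{-300 - 168 i \sqrt{5}}}$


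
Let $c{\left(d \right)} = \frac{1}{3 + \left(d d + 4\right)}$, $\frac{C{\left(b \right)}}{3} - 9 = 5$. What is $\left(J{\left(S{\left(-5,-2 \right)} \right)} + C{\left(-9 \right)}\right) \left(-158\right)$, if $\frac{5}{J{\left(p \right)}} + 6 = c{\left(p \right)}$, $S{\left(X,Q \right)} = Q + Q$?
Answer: $- \frac{890962}{137} \approx -6503.4$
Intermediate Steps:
$S{\left(X,Q \right)} = 2 Q$
$C{\left(b \right)} = 42$ ($C{\left(b \right)} = 27 + 3 \cdot 5 = 27 + 15 = 42$)
$c{\left(d \right)} = \frac{1}{7 + d^{2}}$ ($c{\left(d \right)} = \frac{1}{3 + \left(d^{2} + 4\right)} = \frac{1}{3 + \left(4 + d^{2}\right)} = \frac{1}{7 + d^{2}}$)
$J{\left(p \right)} = \frac{5}{-6 + \frac{1}{7 + p^{2}}}$
$\left(J{\left(S{\left(-5,-2 \right)} \right)} + C{\left(-9 \right)}\right) \left(-158\right) = \left(\frac{5 \left(-7 - \left(2 \left(-2\right)\right)^{2}\right)}{41 + 6 \left(2 \left(-2\right)\right)^{2}} + 42\right) \left(-158\right) = \left(\frac{5 \left(-7 - \left(-4\right)^{2}\right)}{41 + 6 \left(-4\right)^{2}} + 42\right) \left(-158\right) = \left(\frac{5 \left(-7 - 16\right)}{41 + 6 \cdot 16} + 42\right) \left(-158\right) = \left(\frac{5 \left(-7 - 16\right)}{41 + 96} + 42\right) \left(-158\right) = \left(5 \cdot \frac{1}{137} \left(-23\right) + 42\right) \left(-158\right) = \left(- \frac{115}{137} + 42\right) \left(-158\right) = \frac{5639}{137} \left(-158\right) = - \frac{890962}{137}$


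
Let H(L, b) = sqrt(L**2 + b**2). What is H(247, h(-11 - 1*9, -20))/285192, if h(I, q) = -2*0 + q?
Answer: sqrt(61409)/285192 ≈ 0.00086892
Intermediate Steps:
h(I, q) = q (h(I, q) = 0 + q = q)
H(247, h(-11 - 1*9, -20))/285192 = sqrt(247**2 + (-20)**2)/285192 = sqrt(61009 + 400)*(1/285192) = sqrt(61409)*(1/285192) = sqrt(61409)/285192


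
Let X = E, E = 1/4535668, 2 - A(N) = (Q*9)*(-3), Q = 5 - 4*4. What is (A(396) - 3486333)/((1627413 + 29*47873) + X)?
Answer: -15814187047504/13678350057641 ≈ -1.1561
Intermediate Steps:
Q = -11 (Q = 5 - 16 = -11)
A(N) = -295 (A(N) = 2 - (-11*9)*(-3) = 2 - (-99)*(-3) = 2 - 1*297 = 2 - 297 = -295)
E = 1/4535668 ≈ 2.2047e-7
X = 1/4535668 ≈ 2.2047e-7
(A(396) - 3486333)/((1627413 + 29*47873) + X) = (-295 - 3486333)/((1627413 + 29*47873) + 1/4535668) = -3486628/((1627413 + 1388317) + 1/4535668) = -3486628/(3015730 + 1/4535668) = -3486628/13678350057641/4535668 = -3486628*4535668/13678350057641 = -15814187047504/13678350057641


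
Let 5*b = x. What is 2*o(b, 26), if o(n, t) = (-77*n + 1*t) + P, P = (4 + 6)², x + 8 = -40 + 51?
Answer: 798/5 ≈ 159.60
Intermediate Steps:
x = 3 (x = -8 + (-40 + 51) = -8 + 11 = 3)
b = ⅗ (b = (⅕)*3 = ⅗ ≈ 0.60000)
P = 100 (P = 10² = 100)
o(n, t) = 100 + t - 77*n (o(n, t) = (-77*n + 1*t) + 100 = (-77*n + t) + 100 = (t - 77*n) + 100 = 100 + t - 77*n)
2*o(b, 26) = 2*(100 + 26 - 77*⅗) = 2*(100 + 26 - 231/5) = 2*(399/5) = 798/5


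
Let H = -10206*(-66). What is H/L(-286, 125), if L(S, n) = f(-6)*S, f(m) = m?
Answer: 5103/13 ≈ 392.54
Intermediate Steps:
H = 673596
L(S, n) = -6*S
H/L(-286, 125) = 673596/((-6*(-286))) = 673596/1716 = 673596*(1/1716) = 5103/13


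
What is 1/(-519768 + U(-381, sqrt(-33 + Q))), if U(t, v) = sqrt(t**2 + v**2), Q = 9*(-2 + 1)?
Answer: -173256/90052876235 - 61*sqrt(39)/270158628705 ≈ -1.9253e-6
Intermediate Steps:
Q = -9 (Q = 9*(-1) = -9)
1/(-519768 + U(-381, sqrt(-33 + Q))) = 1/(-519768 + sqrt((-381)**2 + (sqrt(-33 - 9))**2)) = 1/(-519768 + sqrt(145161 + (sqrt(-42))**2)) = 1/(-519768 + sqrt(145161 + (I*sqrt(42))**2)) = 1/(-519768 + sqrt(145161 - 42)) = 1/(-519768 + sqrt(145119)) = 1/(-519768 + 61*sqrt(39))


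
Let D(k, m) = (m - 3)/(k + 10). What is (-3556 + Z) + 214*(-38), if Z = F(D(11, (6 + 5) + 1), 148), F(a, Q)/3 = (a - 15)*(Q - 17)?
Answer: -121902/7 ≈ -17415.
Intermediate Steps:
D(k, m) = (-3 + m)/(10 + k)
F(a, Q) = 3*(-17 + Q)*(-15 + a) (F(a, Q) = 3*((a - 15)*(Q - 17)) = 3*((-15 + a)*(-17 + Q)) = 3*((-17 + Q)*(-15 + a)) = 3*(-17 + Q)*(-15 + a))
Z = -40086/7 (Z = 765 - 51*(-3 + ((6 + 5) + 1))/(10 + 11) - 45*148 + 3*148*((-3 + ((6 + 5) + 1))/(10 + 11)) = 765 - 51*(-3 + (11 + 1))/21 - 6660 + 3*148*((-3 + (11 + 1))/21) = 765 - 17*(-3 + 12)/7 - 6660 + 3*148*((-3 + 12)/21) = 765 - 17*9/7 - 6660 + 3*148*((1/21)*9) = 765 - 51*3/7 - 6660 + 3*148*(3/7) = 765 - 153/7 - 6660 + 1332/7 = -40086/7 ≈ -5726.6)
(-3556 + Z) + 214*(-38) = (-3556 - 40086/7) + 214*(-38) = -64978/7 - 8132 = -121902/7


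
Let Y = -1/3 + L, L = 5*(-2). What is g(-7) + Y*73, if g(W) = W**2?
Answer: -2116/3 ≈ -705.33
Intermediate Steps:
L = -10
Y = -31/3 (Y = -1/3 - 10 = -31/3 ≈ -10.333)
g(-7) + Y*73 = (-7)**2 - 31/3*73 = 49 - 2263/3 = -2116/3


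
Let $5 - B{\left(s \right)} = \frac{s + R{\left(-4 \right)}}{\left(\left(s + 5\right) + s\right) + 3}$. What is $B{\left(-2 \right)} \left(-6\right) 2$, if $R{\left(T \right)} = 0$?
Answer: $-66$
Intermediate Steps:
$B{\left(s \right)} = 5 - \frac{s}{8 + 2 s}$ ($B{\left(s \right)} = 5 - \frac{s + 0}{\left(\left(s + 5\right) + s\right) + 3} = 5 - \frac{s}{\left(\left(5 + s\right) + s\right) + 3} = 5 - \frac{s}{\left(5 + 2 s\right) + 3} = 5 - \frac{s}{8 + 2 s}$)
$B{\left(-2 \right)} \left(-6\right) 2 = \frac{40 + 9 \left(-2\right)}{2 \left(4 - 2\right)} \left(-6\right) 2 = \frac{40 - 18}{2 \cdot 2} \left(-6\right) 2 = \frac{1}{2} \cdot \frac{1}{2} \cdot 22 \left(-6\right) 2 = \frac{11}{2} \left(-6\right) 2 = \left(-33\right) 2 = -66$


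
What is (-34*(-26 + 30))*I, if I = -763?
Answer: 103768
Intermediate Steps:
(-34*(-26 + 30))*I = -34*(-26 + 30)*(-763) = -34*4*(-763) = -136*(-763) = 103768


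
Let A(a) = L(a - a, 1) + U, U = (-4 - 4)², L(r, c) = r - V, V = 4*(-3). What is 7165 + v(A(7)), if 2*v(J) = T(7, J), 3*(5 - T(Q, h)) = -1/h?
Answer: 3268381/456 ≈ 7167.5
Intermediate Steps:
V = -12
L(r, c) = 12 + r (L(r, c) = r - 1*(-12) = r + 12 = 12 + r)
U = 64 (U = (-8)² = 64)
A(a) = 76 (A(a) = (12 + (a - a)) + 64 = (12 + 0) + 64 = 12 + 64 = 76)
T(Q, h) = 5 + 1/(3*h) (T(Q, h) = 5 - (-1)/(3*h) = 5 + 1/(3*h))
v(J) = 5/2 + 1/(6*J) (v(J) = (5 + 1/(3*J))/2 = 5/2 + 1/(6*J))
7165 + v(A(7)) = 7165 + (⅙)*(1 + 15*76)/76 = 7165 + (⅙)*(1/76)*(1 + 1140) = 7165 + (⅙)*(1/76)*1141 = 7165 + 1141/456 = 3268381/456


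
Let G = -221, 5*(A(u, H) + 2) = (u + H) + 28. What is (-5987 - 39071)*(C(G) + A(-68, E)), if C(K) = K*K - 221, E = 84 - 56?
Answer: -10952608524/5 ≈ -2.1905e+9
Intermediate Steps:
E = 28
A(u, H) = 18/5 + H/5 + u/5 (A(u, H) = -2 + ((u + H) + 28)/5 = -2 + ((H + u) + 28)/5 = -2 + (28 + H + u)/5 = -2 + (28/5 + H/5 + u/5) = 18/5 + H/5 + u/5)
C(K) = -221 + K² (C(K) = K² - 221 = -221 + K²)
(-5987 - 39071)*(C(G) + A(-68, E)) = (-5987 - 39071)*((-221 + (-221)²) + (18/5 + (⅕)*28 + (⅕)*(-68))) = -45058*((-221 + 48841) + (18/5 + 28/5 - 68/5)) = -45058*(48620 - 22/5) = -45058*243078/5 = -10952608524/5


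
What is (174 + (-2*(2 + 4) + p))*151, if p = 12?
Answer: 26274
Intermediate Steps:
(174 + (-2*(2 + 4) + p))*151 = (174 + (-2*(2 + 4) + 12))*151 = (174 + (-2*6 + 12))*151 = (174 + (-12 + 12))*151 = (174 + 0)*151 = 174*151 = 26274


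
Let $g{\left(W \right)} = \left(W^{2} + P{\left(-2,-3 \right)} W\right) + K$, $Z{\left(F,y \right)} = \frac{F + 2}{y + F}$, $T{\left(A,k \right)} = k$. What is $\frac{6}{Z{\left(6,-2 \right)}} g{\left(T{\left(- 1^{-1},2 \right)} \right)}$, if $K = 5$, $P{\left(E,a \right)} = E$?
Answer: $15$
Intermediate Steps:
$Z{\left(F,y \right)} = \frac{2 + F}{F + y}$
$g{\left(W \right)} = 5 + W^{2} - 2 W$ ($g{\left(W \right)} = \left(W^{2} - 2 W\right) + 5 = 5 + W^{2} - 2 W$)
$\frac{6}{Z{\left(6,-2 \right)}} g{\left(T{\left(- 1^{-1},2 \right)} \right)} = \frac{6}{\frac{1}{6 - 2} \left(2 + 6\right)} \left(5 + 2^{2} - 4\right) = \frac{6}{\frac{1}{4} \cdot 8} \left(5 + 4 - 4\right) = \frac{6}{\frac{1}{4} \cdot 8} \cdot 5 = \frac{6}{2} \cdot 5 = 6 \cdot \frac{1}{2} \cdot 5 = 3 \cdot 5 = 15$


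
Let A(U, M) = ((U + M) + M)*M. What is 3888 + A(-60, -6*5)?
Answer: 7488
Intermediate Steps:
A(U, M) = M*(U + 2*M) (A(U, M) = ((M + U) + M)*M = (U + 2*M)*M = M*(U + 2*M))
3888 + A(-60, -6*5) = 3888 + (-6*5)*(-60 + 2*(-6*5)) = 3888 - 30*(-60 + 2*(-30)) = 3888 - 30*(-60 - 60) = 3888 - 30*(-120) = 3888 + 3600 = 7488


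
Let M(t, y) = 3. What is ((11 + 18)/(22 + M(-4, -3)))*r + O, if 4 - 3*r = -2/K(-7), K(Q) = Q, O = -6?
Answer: -2396/525 ≈ -4.5638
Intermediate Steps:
r = 26/21 (r = 4/3 - (-2)/(3*(-7)) = 4/3 - (-2)*(-1)/(3*7) = 4/3 - ⅓*2/7 = 4/3 - 2/21 = 26/21 ≈ 1.2381)
((11 + 18)/(22 + M(-4, -3)))*r + O = ((11 + 18)/(22 + 3))*(26/21) - 6 = (29/25)*(26/21) - 6 = 754/525 - 6 = -2396/525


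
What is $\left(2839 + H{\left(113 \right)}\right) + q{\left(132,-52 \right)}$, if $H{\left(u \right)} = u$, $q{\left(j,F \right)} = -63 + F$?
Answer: $2837$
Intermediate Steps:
$\left(2839 + H{\left(113 \right)}\right) + q{\left(132,-52 \right)} = \left(2839 + 113\right) - 115 = 2952 - 115 = 2837$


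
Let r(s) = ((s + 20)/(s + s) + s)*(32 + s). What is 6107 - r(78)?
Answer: -99142/39 ≈ -2542.1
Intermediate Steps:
r(s) = (32 + s)*(s + (20 + s)/(2*s)) (r(s) = ((20 + s)/((2*s)) + s)*(32 + s) = ((20 + s)*(1/(2*s)) + s)*(32 + s) = ((20 + s)/(2*s) + s)*(32 + s) = (s + (20 + s)/(2*s))*(32 + s) = (32 + s)*(s + (20 + s)/(2*s)))
6107 - r(78) = 6107 - (26 + 78² + 320/78 + (65/2)*78) = 6107 - (26 + 6084 + 320*(1/78) + 2535) = 6107 - (26 + 6084 + 160/39 + 2535) = 6107 - 1*337315/39 = 6107 - 337315/39 = -99142/39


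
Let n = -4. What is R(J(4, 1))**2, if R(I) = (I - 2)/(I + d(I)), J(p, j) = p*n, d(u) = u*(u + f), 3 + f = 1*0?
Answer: 1/256 ≈ 0.0039063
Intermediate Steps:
f = -3 (f = -3 + 1*0 = -3 + 0 = -3)
d(u) = u*(-3 + u) (d(u) = u*(u - 3) = u*(-3 + u))
J(p, j) = -4*p (J(p, j) = p*(-4) = -4*p)
R(I) = (-2 + I)/(I + I*(-3 + I)) (R(I) = (I - 2)/(I + I*(-3 + I)) = (-2 + I)/(I + I*(-3 + I)))
R(J(4, 1))**2 = (1/(-4*4))**2 = (1/(-16))**2 = (-1/16)**2 = 1/256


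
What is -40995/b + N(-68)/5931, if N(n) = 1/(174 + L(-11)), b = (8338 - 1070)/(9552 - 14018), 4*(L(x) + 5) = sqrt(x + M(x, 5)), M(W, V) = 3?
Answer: 31014054492849647/1231186528242 - I*sqrt(2)/338796513 ≈ 25190.0 - 4.1742e-9*I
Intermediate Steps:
L(x) = -5 + sqrt(3 + x)/4 (L(x) = -5 + sqrt(x + 3)/4 = -5 + sqrt(3 + x)/4)
b = -3634/2233 (b = 7268/(-4466) = 7268*(-1/4466) = -3634/2233 ≈ -1.6274)
N(n) = 1/(169 + I*sqrt(2)/2) (N(n) = 1/(174 + (-5 + sqrt(3 - 11)/4)) = 1/(174 + (-5 + sqrt(-8)/4)) = 1/(174 + (-5 + (2*I*sqrt(2))/4)) = 1/(174 + (-5 + I*sqrt(2)/2)) = 1/(169 + I*sqrt(2)/2))
-40995/b + N(-68)/5931 = -40995/(-3634/2233) + (338/57123 - I*sqrt(2)/57123)/5931 = -40995*(-2233/3634) + (338/57123 - I*sqrt(2)/57123)*(1/5931) = 91541835/3634 + (338/338796513 - I*sqrt(2)/338796513) = 31014054492849647/1231186528242 - I*sqrt(2)/338796513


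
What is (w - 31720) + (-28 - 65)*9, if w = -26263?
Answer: -58820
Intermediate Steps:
(w - 31720) + (-28 - 65)*9 = (-26263 - 31720) + (-28 - 65)*9 = -57983 - 93*9 = -57983 - 837 = -58820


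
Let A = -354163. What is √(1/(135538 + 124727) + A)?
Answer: I*√23990247332236410/260265 ≈ 595.12*I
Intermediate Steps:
√(1/(135538 + 124727) + A) = √(1/(135538 + 124727) - 354163) = √(1/260265 - 354163) = √(-92176233194/260265) = I*√23990247332236410/260265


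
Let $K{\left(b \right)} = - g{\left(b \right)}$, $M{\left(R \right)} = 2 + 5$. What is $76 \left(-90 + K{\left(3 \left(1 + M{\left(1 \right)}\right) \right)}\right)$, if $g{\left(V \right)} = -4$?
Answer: $-6536$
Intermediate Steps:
$M{\left(R \right)} = 7$
$K{\left(b \right)} = 4$ ($K{\left(b \right)} = \left(-1\right) \left(-4\right) = 4$)
$76 \left(-90 + K{\left(3 \left(1 + M{\left(1 \right)}\right) \right)}\right) = 76 \left(-90 + 4\right) = 76 \left(-86\right) = -6536$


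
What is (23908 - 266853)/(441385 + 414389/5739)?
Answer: -1394261355/2533522904 ≈ -0.55033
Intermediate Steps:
(23908 - 266853)/(441385 + 414389/5739) = -242945/(441385 + 414389*(1/5739)) = -242945/(441385 + 414389/5739) = -242945/2533522904/5739 = -242945*5739/2533522904 = -1394261355/2533522904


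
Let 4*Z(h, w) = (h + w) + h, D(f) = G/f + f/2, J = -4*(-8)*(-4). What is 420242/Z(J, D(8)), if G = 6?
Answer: -6723872/1005 ≈ -6690.4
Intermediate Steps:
J = -128 (J = 32*(-4) = -128)
D(f) = f/2 + 6/f (D(f) = 6/f + f/2 = f/2 + 6/f)
Z(h, w) = h/2 + w/4 (Z(h, w) = ((h + w) + h)/4 = (w + 2*h)/4 = h/2 + w/4)
420242/Z(J, D(8)) = 420242/((1/2)*(-128) + ((1/2)*8 + 6/8)/4) = 420242/(-64 + (4 + 6*(1/8))/4) = 420242/(-64 + (4 + 3/4)/4) = 420242/(-64 + (1/4)*(19/4)) = 420242/(-64 + 19/16) = 420242/(-1005/16) = 420242*(-16/1005) = -6723872/1005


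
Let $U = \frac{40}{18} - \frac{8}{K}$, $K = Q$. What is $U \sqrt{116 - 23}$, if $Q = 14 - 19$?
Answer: $\frac{172 \sqrt{93}}{45} \approx 36.86$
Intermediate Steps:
$Q = -5$ ($Q = 14 - 19 = -5$)
$K = -5$
$U = \frac{172}{45}$ ($U = \frac{40}{18} - \frac{8}{-5} = 40 \cdot \frac{1}{18} - - \frac{8}{5} = \frac{20}{9} + \frac{8}{5} = \frac{172}{45} \approx 3.8222$)
$U \sqrt{116 - 23} = \frac{172 \sqrt{116 - 23}}{45} = \frac{172 \sqrt{93}}{45}$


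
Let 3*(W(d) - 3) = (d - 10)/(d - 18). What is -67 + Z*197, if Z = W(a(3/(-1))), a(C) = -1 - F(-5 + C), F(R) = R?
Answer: 5961/11 ≈ 541.91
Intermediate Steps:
a(C) = 4 - C (a(C) = -1 - (-5 + C) = -1 + (5 - C) = 4 - C)
W(d) = 3 + (-10 + d)/(3*(-18 + d)) (W(d) = 3 + ((d - 10)/(d - 18))/3 = 3 + ((-10 + d)/(-18 + d))/3 = 3 + (-10 + d)/(3*(-18 + d)))
Z = 34/11 (Z = 2*(-86 + 5*(4 - 3/(-1)))/(3*(-18 + (4 - 3/(-1)))) = 2*(-86 + 5*(4 - 3*(-1)))/(3*(-18 + (4 - 3*(-1)))) = 2*(-86 + 5*(4 - 1*(-3)))/(3*(-18 + (4 - 1*(-3)))) = 2*(-86 + 5*(4 + 3))/(3*(-18 + (4 + 3))) = 2*(-86 + 5*7)/(3*(-18 + 7)) = (⅔)*(-86 + 35)/(-11) = (⅔)*(-1/11)*(-51) = 34/11 ≈ 3.0909)
-67 + Z*197 = -67 + (34/11)*197 = -67 + 6698/11 = 5961/11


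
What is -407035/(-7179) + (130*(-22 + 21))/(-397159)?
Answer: 161658546835/2851204461 ≈ 56.698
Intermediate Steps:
-407035/(-7179) + (130*(-22 + 21))/(-397159) = -407035*(-1/7179) + (130*(-1))*(-1/397159) = 407035/7179 - 130*(-1/397159) = 407035/7179 + 130/397159 = 161658546835/2851204461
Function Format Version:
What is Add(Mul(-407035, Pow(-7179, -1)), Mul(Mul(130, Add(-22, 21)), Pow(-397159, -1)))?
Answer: Rational(161658546835, 2851204461) ≈ 56.698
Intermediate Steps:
Add(Mul(-407035, Pow(-7179, -1)), Mul(Mul(130, Add(-22, 21)), Pow(-397159, -1))) = Add(Mul(-407035, Rational(-1, 7179)), Mul(Mul(130, -1), Rational(-1, 397159))) = Add(Rational(407035, 7179), Mul(-130, Rational(-1, 397159))) = Add(Rational(407035, 7179), Rational(130, 397159)) = Rational(161658546835, 2851204461)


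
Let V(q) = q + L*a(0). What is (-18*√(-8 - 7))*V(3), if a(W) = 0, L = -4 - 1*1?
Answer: -54*I*√15 ≈ -209.14*I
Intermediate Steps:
L = -5 (L = -4 - 1 = -5)
V(q) = q (V(q) = q - 5*0 = q + 0 = q)
(-18*√(-8 - 7))*V(3) = -18*√(-8 - 7)*3 = -18*I*√15*3 = -54*I*√15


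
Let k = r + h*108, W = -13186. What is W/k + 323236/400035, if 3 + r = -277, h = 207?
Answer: 930448213/4415586330 ≈ 0.21072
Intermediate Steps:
r = -280 (r = -3 - 277 = -280)
k = 22076 (k = -280 + 207*108 = -280 + 22356 = 22076)
W/k + 323236/400035 = -13186/22076 + 323236/400035 = -13186*1/22076 + 323236*(1/400035) = -6593/11038 + 323236/400035 = 930448213/4415586330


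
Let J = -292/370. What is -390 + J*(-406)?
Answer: -12874/185 ≈ -69.589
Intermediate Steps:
J = -146/185 (J = -292*1/370 = -146/185 ≈ -0.78919)
-390 + J*(-406) = -390 - 146/185*(-406) = -390 + 59276/185 = -12874/185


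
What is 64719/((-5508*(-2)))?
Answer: 47/8 ≈ 5.8750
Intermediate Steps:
64719/((-5508*(-2))) = 64719/((-1*(-11016))) = 64719/11016 = 64719*(1/11016) = 47/8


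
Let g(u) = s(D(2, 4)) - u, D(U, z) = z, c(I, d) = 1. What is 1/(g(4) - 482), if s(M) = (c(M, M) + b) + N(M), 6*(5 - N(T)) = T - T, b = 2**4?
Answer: -1/464 ≈ -0.0021552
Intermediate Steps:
b = 16
N(T) = 5 (N(T) = 5 - (T - T)/6 = 5 - 1/6*0 = 5 + 0 = 5)
s(M) = 22 (s(M) = (1 + 16) + 5 = 17 + 5 = 22)
g(u) = 22 - u
1/(g(4) - 482) = 1/((22 - 1*4) - 482) = 1/((22 - 4) - 482) = 1/(18 - 482) = 1/(-464) = -1/464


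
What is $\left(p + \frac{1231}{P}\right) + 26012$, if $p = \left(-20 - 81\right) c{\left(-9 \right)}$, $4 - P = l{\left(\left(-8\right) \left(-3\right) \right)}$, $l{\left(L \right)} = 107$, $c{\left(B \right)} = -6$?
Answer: $\frac{2740423}{103} \approx 26606.0$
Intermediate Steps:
$P = -103$ ($P = 4 - 107 = -103$)
$p = 606$ ($p = \left(-20 - 81\right) \left(-6\right) = \left(-101\right) \left(-6\right) = 606$)
$\left(p + \frac{1231}{P}\right) + 26012 = \left(606 + \frac{1231}{-103}\right) + 26012 = \left(606 + 1231 \left(- \frac{1}{103}\right)\right) + 26012 = \left(606 - \frac{1231}{103}\right) + 26012 = \frac{61187}{103} + 26012 = \frac{2740423}{103}$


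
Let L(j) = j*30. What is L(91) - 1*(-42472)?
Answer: 45202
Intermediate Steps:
L(j) = 30*j
L(91) - 1*(-42472) = 30*91 - 1*(-42472) = 2730 + 42472 = 45202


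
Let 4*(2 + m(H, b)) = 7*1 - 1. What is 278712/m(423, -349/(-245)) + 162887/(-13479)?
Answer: -7513680983/13479 ≈ -5.5744e+5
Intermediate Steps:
m(H, b) = -½ (m(H, b) = -2 + (7*1 - 1)/4 = -2 + (7 - 1)/4 = -2 + (¼)*6 = -2 + 3/2 = -½)
278712/m(423, -349/(-245)) + 162887/(-13479) = 278712/(-½) + 162887/(-13479) = 278712*(-2) + 162887*(-1/13479) = -557424 - 162887/13479 = -7513680983/13479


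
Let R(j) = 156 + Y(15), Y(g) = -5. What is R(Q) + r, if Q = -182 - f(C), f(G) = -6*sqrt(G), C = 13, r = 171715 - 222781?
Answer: -50915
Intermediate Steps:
r = -51066
Q = -182 + 6*sqrt(13) (Q = -182 - (-6)*sqrt(13) = -182 + 6*sqrt(13) ≈ -160.37)
R(j) = 151 (R(j) = 156 - 5 = 151)
R(Q) + r = 151 - 51066 = -50915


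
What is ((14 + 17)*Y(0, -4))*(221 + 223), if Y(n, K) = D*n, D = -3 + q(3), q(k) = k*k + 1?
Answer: 0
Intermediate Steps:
q(k) = 1 + k² (q(k) = k² + 1 = 1 + k²)
D = 7 (D = -3 + (1 + 3²) = -3 + (1 + 9) = -3 + 10 = 7)
Y(n, K) = 7*n
((14 + 17)*Y(0, -4))*(221 + 223) = ((14 + 17)*(7*0))*(221 + 223) = (31*0)*444 = 0*444 = 0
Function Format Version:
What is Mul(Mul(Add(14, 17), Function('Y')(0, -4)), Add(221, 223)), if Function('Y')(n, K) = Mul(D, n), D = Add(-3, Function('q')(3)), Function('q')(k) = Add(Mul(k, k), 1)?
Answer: 0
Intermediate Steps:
Function('q')(k) = Add(1, Pow(k, 2)) (Function('q')(k) = Add(Pow(k, 2), 1) = Add(1, Pow(k, 2)))
D = 7 (D = Add(-3, Add(1, Pow(3, 2))) = Add(-3, Add(1, 9)) = Add(-3, 10) = 7)
Function('Y')(n, K) = Mul(7, n)
Mul(Mul(Add(14, 17), Function('Y')(0, -4)), Add(221, 223)) = Mul(Mul(Add(14, 17), Mul(7, 0)), Add(221, 223)) = Mul(Mul(31, 0), 444) = Mul(0, 444) = 0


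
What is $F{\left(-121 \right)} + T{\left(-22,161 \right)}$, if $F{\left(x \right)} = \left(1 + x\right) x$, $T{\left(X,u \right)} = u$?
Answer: $14681$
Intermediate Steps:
$F{\left(x \right)} = x \left(1 + x\right)$
$F{\left(-121 \right)} + T{\left(-22,161 \right)} = - 121 \left(1 - 121\right) + 161 = \left(-121\right) \left(-120\right) + 161 = 14520 + 161 = 14681$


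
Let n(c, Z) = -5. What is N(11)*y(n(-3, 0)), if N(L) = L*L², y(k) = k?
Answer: -6655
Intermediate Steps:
N(L) = L³
N(11)*y(n(-3, 0)) = 11³*(-5) = 1331*(-5) = -6655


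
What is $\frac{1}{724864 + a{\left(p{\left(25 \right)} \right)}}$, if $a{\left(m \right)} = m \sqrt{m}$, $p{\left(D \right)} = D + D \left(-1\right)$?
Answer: $\frac{1}{724864} \approx 1.3796 \cdot 10^{-6}$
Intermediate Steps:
$p{\left(D \right)} = 0$ ($p{\left(D \right)} = D - D = 0$)
$a{\left(m \right)} = m^{\frac{3}{2}}$
$\frac{1}{724864 + a{\left(p{\left(25 \right)} \right)}} = \frac{1}{724864 + 0^{\frac{3}{2}}} = \frac{1}{724864 + 0} = \frac{1}{724864}$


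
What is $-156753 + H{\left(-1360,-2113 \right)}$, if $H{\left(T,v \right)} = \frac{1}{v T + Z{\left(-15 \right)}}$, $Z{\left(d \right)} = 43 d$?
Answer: $- \frac{450356855354}{2873035} \approx -1.5675 \cdot 10^{5}$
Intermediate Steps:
$H{\left(T,v \right)} = \frac{1}{-645 + T v}$ ($H{\left(T,v \right)} = \frac{1}{v T + 43 \left(-15\right)} = \frac{1}{T v - 645} = \frac{1}{-645 + T v}$)
$-156753 + H{\left(-1360,-2113 \right)} = -156753 + \frac{1}{-645 - -2873680} = -156753 + \frac{1}{-645 + 2873680} = -156753 + \frac{1}{2873035} = - \frac{450356855354}{2873035}$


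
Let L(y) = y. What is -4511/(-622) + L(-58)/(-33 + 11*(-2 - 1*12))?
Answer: 879633/116314 ≈ 7.5626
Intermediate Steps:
-4511/(-622) + L(-58)/(-33 + 11*(-2 - 1*12)) = -4511/(-622) - 58/(-33 + 11*(-2 - 1*12)) = -4511*(-1/622) - 58/(-33 + 11*(-2 - 12)) = 4511/622 - 58/(-33 + 11*(-14)) = 4511/622 - 58/(-33 - 154) = 4511/622 - 58/(-187) = 4511/622 - 58*(-1/187) = 4511/622 + 58/187 = 879633/116314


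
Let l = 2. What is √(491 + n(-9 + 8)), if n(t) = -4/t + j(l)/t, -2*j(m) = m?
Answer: 4*√31 ≈ 22.271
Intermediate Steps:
j(m) = -m/2
n(t) = -5/t (n(t) = -4/t + (-½*2)/t = -4/t - 1/t = -5/t)
√(491 + n(-9 + 8)) = √(491 - 5/(-9 + 8)) = √(491 - 5/(-1)) = √(491 - 5*(-1)) = √(491 + 5) = √496 = 4*√31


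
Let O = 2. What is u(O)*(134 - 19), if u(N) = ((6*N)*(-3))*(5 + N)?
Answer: -28980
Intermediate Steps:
u(N) = -18*N*(5 + N) (u(N) = (-18*N)*(5 + N) = -18*N*(5 + N))
u(O)*(134 - 19) = (-18*2*(5 + 2))*(134 - 19) = -18*2*7*115 = -252*115 = -28980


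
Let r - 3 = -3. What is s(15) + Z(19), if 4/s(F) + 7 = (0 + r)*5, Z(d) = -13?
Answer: -95/7 ≈ -13.571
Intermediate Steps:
r = 0 (r = 3 - 3 = 0)
s(F) = -4/7 (s(F) = 4/(-7 + (0 + 0)*5) = 4/(-7 + 0*5) = 4/(-7 + 0) = 4/(-7) = 4*(-⅐) = -4/7)
s(15) + Z(19) = -4/7 - 13 = -95/7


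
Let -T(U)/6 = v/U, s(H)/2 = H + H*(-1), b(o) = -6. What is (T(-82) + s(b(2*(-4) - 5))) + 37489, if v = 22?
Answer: 1537115/41 ≈ 37491.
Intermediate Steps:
s(H) = 0 (s(H) = 2*(H + H*(-1)) = 2*(H - H) = 2*0 = 0)
T(U) = -132/U
(T(-82) + s(b(2*(-4) - 5))) + 37489 = (-132/(-82) + 0) + 37489 = (-132*(-1/82) + 0) + 37489 = (66/41 + 0) + 37489 = 66/41 + 37489 = 1537115/41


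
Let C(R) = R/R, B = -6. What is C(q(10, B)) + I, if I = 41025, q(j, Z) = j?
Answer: 41026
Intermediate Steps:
C(R) = 1
C(q(10, B)) + I = 1 + 41025 = 41026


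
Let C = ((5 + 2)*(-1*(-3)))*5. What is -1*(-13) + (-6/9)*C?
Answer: -57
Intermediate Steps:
C = 105 (C = (7*3)*5 = 21*5 = 105)
-1*(-13) + (-6/9)*C = -1*(-13) - 6/9*105 = 13 - 6*⅑*105 = 13 - ⅔*105 = 13 - 70 = -57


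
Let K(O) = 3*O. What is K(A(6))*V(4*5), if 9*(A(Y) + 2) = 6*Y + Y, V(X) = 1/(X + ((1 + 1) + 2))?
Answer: 1/3 ≈ 0.33333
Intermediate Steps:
V(X) = 1/(4 + X) (V(X) = 1/(X + (2 + 2)) = 1/(X + 4) = 1/(4 + X))
A(Y) = -2 + 7*Y/9 (A(Y) = -2 + (6*Y + Y)/9 = -2 + (7*Y)/9 = -2 + 7*Y/9)
K(A(6))*V(4*5) = (3*(-2 + (7/9)*6))/(4 + 4*5) = (3*(-2 + 14/3))/(4 + 20) = (3*(8/3))/24 = 8*(1/24) = 1/3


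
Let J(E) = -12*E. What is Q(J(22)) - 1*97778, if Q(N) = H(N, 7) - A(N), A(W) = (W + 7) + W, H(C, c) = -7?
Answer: -97264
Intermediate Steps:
A(W) = 7 + 2*W (A(W) = (7 + W) + W = 7 + 2*W)
Q(N) = -14 - 2*N (Q(N) = -7 - (7 + 2*N) = -7 + (-7 - 2*N) = -14 - 2*N)
Q(J(22)) - 1*97778 = (-14 - (-24)*22) - 1*97778 = (-14 - 2*(-264)) - 97778 = (-14 + 528) - 97778 = 514 - 97778 = -97264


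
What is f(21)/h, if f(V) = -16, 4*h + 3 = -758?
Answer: 64/761 ≈ 0.084100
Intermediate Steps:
h = -761/4 (h = -¾ + (¼)*(-758) = -¾ - 379/2 = -761/4 ≈ -190.25)
f(21)/h = -16/(-761/4) = -16*(-4/761) = 64/761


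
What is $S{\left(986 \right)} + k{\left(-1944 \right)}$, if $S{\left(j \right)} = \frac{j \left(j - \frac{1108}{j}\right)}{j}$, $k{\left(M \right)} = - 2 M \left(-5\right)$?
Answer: $- \frac{9098376}{493} \approx -18455.0$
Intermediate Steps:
$k{\left(M \right)} = 10 M$
$S{\left(j \right)} = j - \frac{1108}{j}$
$S{\left(986 \right)} + k{\left(-1944 \right)} = \left(986 - \frac{1108}{986}\right) + 10 \left(-1944\right) = \left(986 - \frac{554}{493}\right) - 19440 = \frac{485544}{493} - 19440 = - \frac{9098376}{493}$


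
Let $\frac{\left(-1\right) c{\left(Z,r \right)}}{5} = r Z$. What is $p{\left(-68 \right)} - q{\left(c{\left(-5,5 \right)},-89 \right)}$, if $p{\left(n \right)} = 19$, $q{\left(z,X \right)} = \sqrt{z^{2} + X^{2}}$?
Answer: $19 - \sqrt{23546} \approx -134.45$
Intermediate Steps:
$c{\left(Z,r \right)} = - 5 Z r$ ($c{\left(Z,r \right)} = - 5 r Z = - 5 Z r$)
$q{\left(z,X \right)} = \sqrt{X^{2} + z^{2}}$
$p{\left(-68 \right)} - q{\left(c{\left(-5,5 \right)},-89 \right)} = 19 - \sqrt{\left(-89\right)^{2} + \left(\left(-5\right) \left(-5\right) 5\right)^{2}} = 19 - \sqrt{7921 + 125^{2}} = 19 - \sqrt{7921 + 15625} = 19 - \sqrt{23546}$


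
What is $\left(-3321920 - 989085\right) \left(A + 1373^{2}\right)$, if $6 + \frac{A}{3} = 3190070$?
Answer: $-49383946107605$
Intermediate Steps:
$A = 9570192$ ($A = -18 + 3 \cdot 3190070 = -18 + 9570210 = 9570192$)
$\left(-3321920 - 989085\right) \left(A + 1373^{2}\right) = \left(-3321920 - 989085\right) \left(9570192 + 1373^{2}\right) = - 4311005 \left(9570192 + 1885129\right) = \left(-4311005\right) 11455321 = -49383946107605$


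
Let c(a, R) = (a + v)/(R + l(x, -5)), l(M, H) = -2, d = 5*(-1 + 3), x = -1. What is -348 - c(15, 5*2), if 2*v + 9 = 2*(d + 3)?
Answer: -5615/16 ≈ -350.94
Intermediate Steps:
d = 10 (d = 5*2 = 10)
v = 17/2 (v = -9/2 + (2*(10 + 3))/2 = -9/2 + (2*13)/2 = -9/2 + (½)*26 = -9/2 + 13 = 17/2 ≈ 8.5000)
c(a, R) = (17/2 + a)/(-2 + R) (c(a, R) = (a + 17/2)/(R - 2) = (17/2 + a)/(-2 + R))
-348 - c(15, 5*2) = -348 - (17/2 + 15)/(-2 + 5*2) = -348 - 47/((-2 + 10)*2) = -348 - 47/(8*2) = -348 - 1*47/16 = -348 - 47/16 = -5615/16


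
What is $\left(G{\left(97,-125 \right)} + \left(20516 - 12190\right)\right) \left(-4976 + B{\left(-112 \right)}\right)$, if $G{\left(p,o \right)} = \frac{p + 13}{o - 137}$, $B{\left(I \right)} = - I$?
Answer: $- \frac{5304926464}{131} \approx -4.0496 \cdot 10^{7}$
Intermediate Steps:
$G{\left(p,o \right)} = \frac{13 + p}{-137 + o}$
$\left(G{\left(97,-125 \right)} + \left(20516 - 12190\right)\right) \left(-4976 + B{\left(-112 \right)}\right) = \left(\frac{13 + 97}{-137 - 125} + \left(20516 - 12190\right)\right) \left(-4976 - -112\right) = \left(\frac{1}{-262} \cdot 110 + 8326\right) \left(-4976 + 112\right) = \left(\left(- \frac{1}{262}\right) 110 + 8326\right) \left(-4864\right) = \left(- \frac{55}{131} + 8326\right) \left(-4864\right) = \frac{1090651}{131} \left(-4864\right) = - \frac{5304926464}{131}$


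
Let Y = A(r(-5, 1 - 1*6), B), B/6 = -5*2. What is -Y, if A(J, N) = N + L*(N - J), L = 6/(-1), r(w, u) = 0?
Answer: -300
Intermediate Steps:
B = -60 (B = 6*(-5*2) = 6*(-10) = -60)
L = -6 (L = 6*(-1) = -6)
A(J, N) = -5*N + 6*J (A(J, N) = N - 6*(N - J) = N + (-6*N + 6*J) = -5*N + 6*J)
Y = 300 (Y = -5*(-60) + 6*0 = 300 + 0 = 300)
-Y = -1*300 = -300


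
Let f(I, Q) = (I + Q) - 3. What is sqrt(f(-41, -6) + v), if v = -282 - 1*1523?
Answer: I*sqrt(1855) ≈ 43.07*I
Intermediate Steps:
f(I, Q) = -3 + I + Q
v = -1805 (v = -282 - 1523 = -1805)
sqrt(f(-41, -6) + v) = sqrt((-3 - 41 - 6) - 1805) = sqrt(-50 - 1805) = sqrt(-1855) = I*sqrt(1855)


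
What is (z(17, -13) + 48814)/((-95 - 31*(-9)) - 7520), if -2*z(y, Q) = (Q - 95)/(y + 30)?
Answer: -286789/43099 ≈ -6.6542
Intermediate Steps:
z(y, Q) = -(-95 + Q)/(2*(30 + y)) (z(y, Q) = -(Q - 95)/(2*(y + 30)) = -(-95 + Q)/(2*(30 + y)))
(z(17, -13) + 48814)/((-95 - 31*(-9)) - 7520) = ((95 - 1*(-13))/(2*(30 + 17)) + 48814)/((-95 - 31*(-9)) - 7520) = ((½)*(95 + 13)/47 + 48814)/((-95 + 279) - 7520) = ((½)*(1/47)*108 + 48814)/(184 - 7520) = (54/47 + 48814)/(-7336) = (2294312/47)*(-1/7336) = -286789/43099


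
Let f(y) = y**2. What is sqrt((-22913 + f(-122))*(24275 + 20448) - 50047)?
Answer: 3*I*sqrt(39903446) ≈ 18951.0*I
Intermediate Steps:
sqrt((-22913 + f(-122))*(24275 + 20448) - 50047) = sqrt((-22913 + (-122)**2)*(24275 + 20448) - 50047) = sqrt((-22913 + 14884)*44723 - 50047) = sqrt(-8029*44723 - 50047) = sqrt(-359080967 - 50047) = sqrt(-359131014) = 3*I*sqrt(39903446)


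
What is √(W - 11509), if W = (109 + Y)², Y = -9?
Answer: I*√1509 ≈ 38.846*I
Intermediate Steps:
W = 10000 (W = (109 - 9)² = 100² = 10000)
√(W - 11509) = √(10000 - 11509) = √(-1509) = I*√1509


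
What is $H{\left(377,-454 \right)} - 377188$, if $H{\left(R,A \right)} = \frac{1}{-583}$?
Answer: $- \frac{219900605}{583} \approx -3.7719 \cdot 10^{5}$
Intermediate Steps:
$H{\left(R,A \right)} = - \frac{1}{583}$
$H{\left(377,-454 \right)} - 377188 = - \frac{1}{583} - 377188 = - \frac{219900605}{583}$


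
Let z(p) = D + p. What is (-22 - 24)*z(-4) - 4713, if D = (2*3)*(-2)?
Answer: -3977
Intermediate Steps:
D = -12 (D = 6*(-2) = -12)
z(p) = -12 + p
(-22 - 24)*z(-4) - 4713 = (-22 - 24)*(-12 - 4) - 4713 = -46*(-16) - 4713 = 736 - 4713 = -3977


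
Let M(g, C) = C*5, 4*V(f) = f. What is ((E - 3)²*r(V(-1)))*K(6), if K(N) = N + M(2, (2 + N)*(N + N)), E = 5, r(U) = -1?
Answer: -1944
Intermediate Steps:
V(f) = f/4
M(g, C) = 5*C
K(N) = N + 10*N*(2 + N) (K(N) = N + 5*((2 + N)*(N + N)) = N + 5*((2 + N)*(2*N)) = N + 5*(2*N*(2 + N)) = N + 10*N*(2 + N))
((E - 3)²*r(V(-1)))*K(6) = ((5 - 3)²*(-1))*(6*(21 + 10*6)) = (2²*(-1))*(6*(21 + 60)) = (4*(-1))*(6*81) = -4*486 = -1944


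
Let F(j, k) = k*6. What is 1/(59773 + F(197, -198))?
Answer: 1/58585 ≈ 1.7069e-5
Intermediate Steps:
F(j, k) = 6*k
1/(59773 + F(197, -198)) = 1/(59773 + 6*(-198)) = 1/(59773 - 1188) = 1/58585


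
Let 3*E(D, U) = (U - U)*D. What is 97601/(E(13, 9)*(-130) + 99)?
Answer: 97601/99 ≈ 985.87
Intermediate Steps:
E(D, U) = 0 (E(D, U) = ((U - U)*D)/3 = (0*D)/3 = (⅓)*0 = 0)
97601/(E(13, 9)*(-130) + 99) = 97601/(0*(-130) + 99) = 97601/(0 + 99) = 97601/99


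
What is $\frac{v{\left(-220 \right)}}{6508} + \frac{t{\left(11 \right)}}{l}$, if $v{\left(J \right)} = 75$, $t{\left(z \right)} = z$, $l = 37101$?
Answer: $\frac{2854163}{241453308} \approx 0.011821$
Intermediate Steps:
$\frac{v{\left(-220 \right)}}{6508} + \frac{t{\left(11 \right)}}{l} = \frac{75}{6508} + \frac{11}{37101} = \frac{2854163}{241453308}$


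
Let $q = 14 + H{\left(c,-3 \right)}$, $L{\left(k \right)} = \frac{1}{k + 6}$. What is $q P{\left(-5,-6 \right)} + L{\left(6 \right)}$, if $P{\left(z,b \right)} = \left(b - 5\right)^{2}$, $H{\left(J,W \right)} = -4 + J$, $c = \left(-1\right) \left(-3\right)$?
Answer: $\frac{18877}{12} \approx 1573.1$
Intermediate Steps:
$L{\left(k \right)} = \frac{1}{6 + k}$
$c = 3$
$P{\left(z,b \right)} = \left(-5 + b\right)^{2}$
$q = 13$ ($q = 14 + \left(-4 + 3\right) = 14 - 1 = 13$)
$q P{\left(-5,-6 \right)} + L{\left(6 \right)} = 13 \left(-5 - 6\right)^{2} + \frac{1}{6 + 6} = 13 \left(-11\right)^{2} + \frac{1}{12} = 13 \cdot 121 + \frac{1}{12} = 1573 + \frac{1}{12} = \frac{18877}{12}$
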